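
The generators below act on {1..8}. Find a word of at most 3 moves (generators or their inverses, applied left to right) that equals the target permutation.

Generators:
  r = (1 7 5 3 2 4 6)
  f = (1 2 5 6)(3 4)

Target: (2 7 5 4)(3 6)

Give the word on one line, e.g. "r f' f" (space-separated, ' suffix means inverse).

f' r

  after f': (1 6 5 2)(3 4)
  after r: (2 7 5 4)(3 6)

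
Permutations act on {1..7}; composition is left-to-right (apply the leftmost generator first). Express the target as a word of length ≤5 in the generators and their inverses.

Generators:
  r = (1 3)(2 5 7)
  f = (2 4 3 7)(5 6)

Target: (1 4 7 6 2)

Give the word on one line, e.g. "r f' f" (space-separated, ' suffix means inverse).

  after r': (1 3)(2 7 5)
  after f': (1 4 2 3)(5 7 6)
  after r': (1 4 7 6 2)

r' f' r'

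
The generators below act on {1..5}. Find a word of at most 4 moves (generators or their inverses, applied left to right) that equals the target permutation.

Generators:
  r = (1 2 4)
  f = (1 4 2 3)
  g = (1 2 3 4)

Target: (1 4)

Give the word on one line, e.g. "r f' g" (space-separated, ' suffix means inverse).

g' f' g'

  after g': (1 4 3 2)
  after f': (2 3 4)
  after g': (1 4)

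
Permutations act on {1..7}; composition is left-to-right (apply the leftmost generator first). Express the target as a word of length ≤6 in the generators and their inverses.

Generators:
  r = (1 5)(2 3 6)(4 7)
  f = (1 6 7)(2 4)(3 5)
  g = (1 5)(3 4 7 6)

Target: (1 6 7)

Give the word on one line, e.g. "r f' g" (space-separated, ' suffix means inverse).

  after f: (1 6 7)(2 4)(3 5)
  after f: (1 7 6)
  after f: (2 4)(3 5)
  after f: (1 6 7)

f f f f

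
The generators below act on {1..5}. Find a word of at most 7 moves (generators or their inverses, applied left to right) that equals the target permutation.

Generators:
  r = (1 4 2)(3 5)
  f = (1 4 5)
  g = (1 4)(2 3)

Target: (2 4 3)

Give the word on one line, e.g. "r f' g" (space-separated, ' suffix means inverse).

  after r': (1 2 4)(3 5)
  after g': (1 3 5 2)
  after g': (1 2 4)(3 5)
  after f': (1 2)(3 4 5)
  after r: (2 4 3)

r' g' g' f' r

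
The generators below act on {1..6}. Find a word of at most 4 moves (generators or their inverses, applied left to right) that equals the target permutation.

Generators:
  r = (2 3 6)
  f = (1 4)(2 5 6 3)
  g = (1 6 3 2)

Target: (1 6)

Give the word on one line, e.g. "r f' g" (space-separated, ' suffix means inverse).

r g

  after r: (2 3 6)
  after g: (1 6)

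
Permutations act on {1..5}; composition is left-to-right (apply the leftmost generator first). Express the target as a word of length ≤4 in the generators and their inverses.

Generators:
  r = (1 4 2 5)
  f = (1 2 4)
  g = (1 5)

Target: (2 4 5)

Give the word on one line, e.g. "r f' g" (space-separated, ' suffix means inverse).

r' g'

  after r': (1 5 2 4)
  after g': (2 4 5)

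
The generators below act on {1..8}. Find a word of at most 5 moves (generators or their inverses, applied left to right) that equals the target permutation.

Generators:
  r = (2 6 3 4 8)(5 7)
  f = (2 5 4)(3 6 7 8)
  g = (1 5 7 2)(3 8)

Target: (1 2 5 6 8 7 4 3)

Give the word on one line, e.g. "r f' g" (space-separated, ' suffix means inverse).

r' r' g f'

  after r': (2 8 4 3 6)(5 7)
  after r': (2 4 6 8 3)
  after g: (1 5 7 2 4 6 3)
  after f': (1 2 5 6 8 7 4 3)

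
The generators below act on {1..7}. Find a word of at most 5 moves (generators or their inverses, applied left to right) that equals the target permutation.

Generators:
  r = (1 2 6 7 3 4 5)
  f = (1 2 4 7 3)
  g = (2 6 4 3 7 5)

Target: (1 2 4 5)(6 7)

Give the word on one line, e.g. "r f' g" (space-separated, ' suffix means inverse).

  after f: (1 2 4 7 3)
  after r: (1 6 7 4 3 2 5)
  after f: (1 6 3 4)(2 5)
  after r': (1 2 4 5)(6 7)

f r f r'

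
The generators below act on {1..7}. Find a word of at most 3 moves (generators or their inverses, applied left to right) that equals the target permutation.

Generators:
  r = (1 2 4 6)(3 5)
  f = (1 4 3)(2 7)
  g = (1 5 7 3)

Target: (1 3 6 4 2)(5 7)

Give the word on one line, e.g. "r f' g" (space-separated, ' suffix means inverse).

  after g: (1 5 7 3)
  after r': (1 3 6 4 2)(5 7)

g r'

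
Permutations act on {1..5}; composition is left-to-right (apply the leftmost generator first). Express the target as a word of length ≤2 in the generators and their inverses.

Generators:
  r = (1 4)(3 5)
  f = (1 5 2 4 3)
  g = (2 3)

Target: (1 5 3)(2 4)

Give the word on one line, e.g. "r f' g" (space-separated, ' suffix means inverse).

f g'

  after f: (1 5 2 4 3)
  after g': (1 5 3)(2 4)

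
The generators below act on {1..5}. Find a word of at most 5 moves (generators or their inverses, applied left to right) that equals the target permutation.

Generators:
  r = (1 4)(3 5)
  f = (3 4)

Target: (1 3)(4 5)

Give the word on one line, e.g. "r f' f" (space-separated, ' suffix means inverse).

f' r' f

  after f': (3 4)
  after r': (1 4 5 3)
  after f: (1 3)(4 5)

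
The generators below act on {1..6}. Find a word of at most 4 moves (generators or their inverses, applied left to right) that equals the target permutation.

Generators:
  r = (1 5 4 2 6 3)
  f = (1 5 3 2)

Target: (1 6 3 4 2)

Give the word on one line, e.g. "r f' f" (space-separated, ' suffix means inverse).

f' r

  after f': (1 2 3 5)
  after r: (1 6 3 4 2)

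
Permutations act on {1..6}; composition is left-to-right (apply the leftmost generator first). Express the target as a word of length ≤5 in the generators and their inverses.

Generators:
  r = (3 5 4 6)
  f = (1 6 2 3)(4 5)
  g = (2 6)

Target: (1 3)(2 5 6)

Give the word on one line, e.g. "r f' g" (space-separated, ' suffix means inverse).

f g' g' r

  after f: (1 6 2 3)(4 5)
  after g': (1 2 3)(4 5)
  after g': (1 6 2 3)(4 5)
  after r: (1 3)(2 5 6)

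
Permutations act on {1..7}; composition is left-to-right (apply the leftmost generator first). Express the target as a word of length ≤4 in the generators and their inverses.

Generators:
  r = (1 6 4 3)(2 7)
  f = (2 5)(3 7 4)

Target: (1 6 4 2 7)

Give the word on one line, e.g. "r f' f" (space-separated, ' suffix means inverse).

f f r

  after f: (2 5)(3 7 4)
  after f: (3 4 7)
  after r: (1 6 4 2 7)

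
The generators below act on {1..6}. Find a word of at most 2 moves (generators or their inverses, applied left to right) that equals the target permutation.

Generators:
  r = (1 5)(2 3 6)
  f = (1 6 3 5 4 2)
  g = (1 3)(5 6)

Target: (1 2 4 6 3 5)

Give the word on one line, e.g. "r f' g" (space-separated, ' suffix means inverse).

  after f': (1 2 4 5 3 6)
  after g': (1 2 4 6 3 5)

f' g'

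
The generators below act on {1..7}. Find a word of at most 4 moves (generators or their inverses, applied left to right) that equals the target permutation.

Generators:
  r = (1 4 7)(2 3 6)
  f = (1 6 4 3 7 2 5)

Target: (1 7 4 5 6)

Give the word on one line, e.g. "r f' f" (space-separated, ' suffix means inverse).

r' r' f f

  after r': (1 7 4)(2 6 3)
  after r': (1 4 7)(2 3 6)
  after f: (1 3 4 2 7 6 5)
  after f: (1 7 4 5 6)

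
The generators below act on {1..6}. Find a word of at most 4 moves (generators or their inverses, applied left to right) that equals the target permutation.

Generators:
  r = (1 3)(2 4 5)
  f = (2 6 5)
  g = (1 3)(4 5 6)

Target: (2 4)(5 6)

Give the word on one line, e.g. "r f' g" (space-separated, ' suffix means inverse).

f' r r

  after f': (2 5 6)
  after r: (1 3)(4 5 6)
  after r: (2 4)(5 6)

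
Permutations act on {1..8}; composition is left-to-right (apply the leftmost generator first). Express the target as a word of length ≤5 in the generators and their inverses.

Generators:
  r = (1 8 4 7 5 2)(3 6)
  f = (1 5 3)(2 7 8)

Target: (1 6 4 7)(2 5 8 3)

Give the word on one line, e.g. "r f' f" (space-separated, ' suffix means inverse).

f' r f r r

  after f': (1 3 5)(2 8 7)
  after r: (1 6 3 2 4 7)(5 8)
  after f: (1 6)(2 4 8 3 7 5)
  after r: (1 3 5)(2 7)(6 8)
  after r: (1 6 4 7)(2 5 8 3)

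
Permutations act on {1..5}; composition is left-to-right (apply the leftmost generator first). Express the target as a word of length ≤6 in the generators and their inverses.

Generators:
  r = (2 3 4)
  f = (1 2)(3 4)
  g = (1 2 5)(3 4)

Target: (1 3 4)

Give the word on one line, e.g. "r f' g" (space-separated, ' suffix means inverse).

  after r: (2 3 4)
  after f': (1 2 4)
  after r: (1 3 4)
  after f: (1 4 2)
  after f: (1 3 4)

r f' r f f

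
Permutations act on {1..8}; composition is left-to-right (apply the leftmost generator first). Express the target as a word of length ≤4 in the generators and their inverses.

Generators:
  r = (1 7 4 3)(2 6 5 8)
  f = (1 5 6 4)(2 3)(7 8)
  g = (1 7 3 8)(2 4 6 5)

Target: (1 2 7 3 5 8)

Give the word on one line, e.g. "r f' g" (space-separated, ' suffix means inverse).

  after f': (1 4 6 5)(2 3)(7 8)
  after g': (1 2 7 3 5 8)

f' g'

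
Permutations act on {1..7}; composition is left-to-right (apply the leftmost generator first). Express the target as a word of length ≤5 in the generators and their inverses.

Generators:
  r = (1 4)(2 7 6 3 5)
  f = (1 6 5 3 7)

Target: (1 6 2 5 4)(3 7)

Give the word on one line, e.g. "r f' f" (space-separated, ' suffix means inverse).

f' f' r'

  after f': (1 7 3 5 6)
  after f': (1 3 6 7 5)
  after r': (1 6 2 5 4)(3 7)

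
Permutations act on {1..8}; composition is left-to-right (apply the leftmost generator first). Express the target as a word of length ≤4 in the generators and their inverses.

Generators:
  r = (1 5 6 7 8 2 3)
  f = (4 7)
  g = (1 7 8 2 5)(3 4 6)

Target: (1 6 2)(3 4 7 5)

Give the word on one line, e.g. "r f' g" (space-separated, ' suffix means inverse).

  after f': (4 7)
  after g: (1 7 6 3 4 8 2 5)
  after r': (1 6 2)(3 4 7 5)

f' g r'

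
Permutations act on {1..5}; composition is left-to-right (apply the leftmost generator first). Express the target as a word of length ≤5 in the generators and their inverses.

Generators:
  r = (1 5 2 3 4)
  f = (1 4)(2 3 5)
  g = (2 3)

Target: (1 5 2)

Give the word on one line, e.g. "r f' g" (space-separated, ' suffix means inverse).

f' r' f' g f

  after f': (1 4)(2 5 3)
  after r': (1 3 5 2)
  after f': (1 2 4)
  after g: (1 3 2 4)
  after f: (1 5 2)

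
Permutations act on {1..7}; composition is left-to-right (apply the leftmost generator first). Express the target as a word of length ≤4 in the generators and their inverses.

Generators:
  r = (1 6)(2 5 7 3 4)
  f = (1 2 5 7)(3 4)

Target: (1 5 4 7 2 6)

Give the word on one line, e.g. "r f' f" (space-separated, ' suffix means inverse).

f' r'

  after f': (1 7 5 2)(3 4)
  after r': (1 5 4 7 2 6)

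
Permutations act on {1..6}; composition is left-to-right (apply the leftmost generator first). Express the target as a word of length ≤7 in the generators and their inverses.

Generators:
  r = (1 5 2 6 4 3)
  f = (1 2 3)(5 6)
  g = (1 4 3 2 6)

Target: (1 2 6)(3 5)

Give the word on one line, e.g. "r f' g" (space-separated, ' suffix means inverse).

f g' g' r f'

  after f: (1 2 3)(5 6)
  after g': (1 3 6 5 2 4)
  after g': (1 4 6 5 3 2)
  after r: (1 3 6 2 5)
  after f': (1 2 6)(3 5)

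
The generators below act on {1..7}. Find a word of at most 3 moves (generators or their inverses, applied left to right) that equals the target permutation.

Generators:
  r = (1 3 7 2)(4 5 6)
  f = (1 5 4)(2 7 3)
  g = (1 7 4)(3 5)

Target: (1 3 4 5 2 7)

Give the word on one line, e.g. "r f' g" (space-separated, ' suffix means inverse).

g f

  after g: (1 7 4)(3 5)
  after f: (1 3 4 5 2 7)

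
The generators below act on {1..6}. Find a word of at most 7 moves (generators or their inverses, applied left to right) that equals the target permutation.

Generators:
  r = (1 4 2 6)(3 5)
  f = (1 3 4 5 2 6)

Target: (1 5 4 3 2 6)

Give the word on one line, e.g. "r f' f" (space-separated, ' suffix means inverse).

f r' f r' f

  after f: (1 3 4 5 2 6)
  after r': (1 5 4 3)
  after f: (1 2 6)
  after r': (1 4)(3 5)
  after f: (1 5 4 3 2 6)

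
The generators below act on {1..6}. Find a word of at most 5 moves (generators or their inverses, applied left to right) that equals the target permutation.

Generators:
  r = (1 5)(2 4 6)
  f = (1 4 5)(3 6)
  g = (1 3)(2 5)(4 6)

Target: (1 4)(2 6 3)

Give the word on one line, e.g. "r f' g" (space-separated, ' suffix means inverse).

f g' f g' f

  after f: (1 4 5)(3 6)
  after g': (1 6)(2 5 3 4)
  after f: (1 3 5 6 4 2)
  after g': (2 3)(4 5)
  after f: (1 4)(2 6 3)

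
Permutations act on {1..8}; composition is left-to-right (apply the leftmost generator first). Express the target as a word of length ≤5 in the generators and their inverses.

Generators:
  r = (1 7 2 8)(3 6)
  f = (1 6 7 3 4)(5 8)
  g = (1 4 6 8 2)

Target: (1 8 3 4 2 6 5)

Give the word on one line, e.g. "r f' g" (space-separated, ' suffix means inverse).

f' r' f g' r

  after f': (1 4 3 7 6)(5 8)
  after r': (1 4 6 8 5 2 7 3)
  after f: (2 3 6 5)(4 7)
  after g': (1 2 3 4 7)(5 8 6)
  after r: (1 8 3 4 2 6 5)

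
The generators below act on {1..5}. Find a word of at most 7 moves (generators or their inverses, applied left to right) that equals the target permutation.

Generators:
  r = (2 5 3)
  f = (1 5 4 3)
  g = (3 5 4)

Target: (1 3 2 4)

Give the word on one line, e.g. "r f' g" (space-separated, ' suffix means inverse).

g' f' r g r'

  after g': (3 4 5)
  after f': (1 3 5 4)
  after r: (1 2 5 4)
  after g: (1 2 4)(3 5)
  after r': (1 3 2 4)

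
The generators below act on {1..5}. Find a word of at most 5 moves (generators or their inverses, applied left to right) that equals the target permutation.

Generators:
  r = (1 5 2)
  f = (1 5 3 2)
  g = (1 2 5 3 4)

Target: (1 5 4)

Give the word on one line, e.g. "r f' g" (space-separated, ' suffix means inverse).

  after r: (1 5 2)
  after g: (1 3 4)
  after r': (1 3 4 2 5)
  after g': (1 5 4)

r g r' g'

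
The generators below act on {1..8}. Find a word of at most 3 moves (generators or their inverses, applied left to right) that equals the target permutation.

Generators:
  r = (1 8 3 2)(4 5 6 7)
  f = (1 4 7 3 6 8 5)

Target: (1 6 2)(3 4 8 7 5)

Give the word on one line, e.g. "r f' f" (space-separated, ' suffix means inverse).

  after f': (1 5 8 6 3 7 4)
  after r: (1 6 2)(3 4 8 7 5)

f' r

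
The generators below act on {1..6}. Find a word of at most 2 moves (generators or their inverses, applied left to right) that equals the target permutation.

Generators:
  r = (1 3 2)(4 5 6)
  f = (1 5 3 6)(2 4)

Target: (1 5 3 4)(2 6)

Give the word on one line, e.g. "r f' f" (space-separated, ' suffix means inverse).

r f'

  after r: (1 3 2)(4 5 6)
  after f': (1 5 3 4)(2 6)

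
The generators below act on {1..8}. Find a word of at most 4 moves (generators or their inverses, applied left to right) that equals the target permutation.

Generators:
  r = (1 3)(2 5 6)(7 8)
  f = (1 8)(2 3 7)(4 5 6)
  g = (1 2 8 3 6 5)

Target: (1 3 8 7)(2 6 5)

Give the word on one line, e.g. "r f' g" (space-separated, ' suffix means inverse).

  after r': (1 3)(2 6 5)(7 8)
  after f': (1 2 5 7)(3 8)(4 6)
  after f': (1 7 8 2 4 5 3)
  after f': (1 3 8 7)(2 6 5)

r' f' f' f'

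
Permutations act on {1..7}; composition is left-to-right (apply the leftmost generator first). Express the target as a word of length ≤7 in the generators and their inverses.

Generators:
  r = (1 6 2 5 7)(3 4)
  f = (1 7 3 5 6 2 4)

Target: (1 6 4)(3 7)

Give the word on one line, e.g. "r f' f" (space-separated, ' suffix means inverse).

f' r' f r' r'

  after f': (1 4 2 6 5 3 7)
  after r': (1 3 5 4 6 2)
  after f: (1 5)(2 7 3 6 4)
  after r': (1 2 5 7 4 6 3)
  after r': (1 6 4)(3 7)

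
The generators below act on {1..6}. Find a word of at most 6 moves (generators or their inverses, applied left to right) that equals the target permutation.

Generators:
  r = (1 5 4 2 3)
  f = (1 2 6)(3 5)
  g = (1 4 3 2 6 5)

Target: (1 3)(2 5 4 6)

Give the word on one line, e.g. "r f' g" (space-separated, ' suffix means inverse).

g g f' f'

  after g: (1 4 3 2 6 5)
  after g: (1 3 6)(2 5 4)
  after f': (1 5 4)(2 3)
  after f': (1 3)(2 5 4 6)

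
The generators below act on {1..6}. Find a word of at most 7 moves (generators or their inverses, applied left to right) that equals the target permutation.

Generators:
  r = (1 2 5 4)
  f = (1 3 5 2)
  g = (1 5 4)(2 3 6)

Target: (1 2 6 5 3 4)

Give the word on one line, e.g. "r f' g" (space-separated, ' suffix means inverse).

  after f': (1 2 5 3)
  after g: (1 3 5 6 2 4)
  after r': (1 3 2 5 6)
  after r': (1 3)(4 5 6)
  after g': (1 2 6 5 3 4)

f' g r' r' g'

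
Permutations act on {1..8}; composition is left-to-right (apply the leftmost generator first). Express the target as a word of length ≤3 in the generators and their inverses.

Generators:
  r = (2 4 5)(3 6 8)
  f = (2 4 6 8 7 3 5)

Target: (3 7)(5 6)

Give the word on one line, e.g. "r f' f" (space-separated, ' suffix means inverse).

  after f': (2 5 3 7 8 6 4)
  after r: (3 7)(5 6)

f' r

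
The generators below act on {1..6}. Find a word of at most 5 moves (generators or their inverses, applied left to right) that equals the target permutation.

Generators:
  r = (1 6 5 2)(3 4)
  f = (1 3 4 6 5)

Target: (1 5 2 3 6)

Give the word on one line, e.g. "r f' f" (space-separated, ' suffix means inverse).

r' r' r' f

  after r': (1 2 5 6)(3 4)
  after r': (1 5)(2 6)
  after r': (1 6 5 2)(3 4)
  after f: (1 5 2 3 6)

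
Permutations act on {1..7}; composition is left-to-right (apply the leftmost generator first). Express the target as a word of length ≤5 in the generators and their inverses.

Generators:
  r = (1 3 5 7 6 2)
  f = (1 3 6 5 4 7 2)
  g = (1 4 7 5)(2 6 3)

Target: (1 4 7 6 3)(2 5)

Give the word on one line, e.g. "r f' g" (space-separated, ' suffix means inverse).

r f r' g'

  after r: (1 3 5 7 6 2)
  after f: (1 6)(2 3 4 7 5)
  after r': (1 7 3 4 5 6 2)
  after g': (1 4 7 6 3)(2 5)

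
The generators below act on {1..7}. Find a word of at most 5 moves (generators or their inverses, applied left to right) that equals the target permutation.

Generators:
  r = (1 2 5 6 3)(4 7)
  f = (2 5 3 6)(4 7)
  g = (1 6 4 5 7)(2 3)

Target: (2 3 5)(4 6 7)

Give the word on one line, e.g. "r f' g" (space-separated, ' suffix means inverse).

  after g': (1 7 5 4 6)(2 3)
  after g': (1 5 6 7 4)
  after r': (1 2)(3 6 4)
  after r': (2 3 5)(4 6 7)

g' g' r' r'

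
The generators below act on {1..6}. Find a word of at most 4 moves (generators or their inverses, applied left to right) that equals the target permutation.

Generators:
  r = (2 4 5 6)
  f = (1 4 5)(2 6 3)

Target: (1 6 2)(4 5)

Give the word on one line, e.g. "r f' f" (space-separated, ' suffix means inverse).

  after f: (1 4 5)(2 6 3)
  after r': (1 2 5)(3 6)
  after f: (1 6 2)(4 5)

f r' f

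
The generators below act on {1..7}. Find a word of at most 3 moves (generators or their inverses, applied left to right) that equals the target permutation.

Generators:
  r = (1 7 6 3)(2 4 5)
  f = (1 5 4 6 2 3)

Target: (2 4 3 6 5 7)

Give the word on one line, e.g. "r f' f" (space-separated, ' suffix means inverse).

  after r: (1 7 6 3)(2 4 5)
  after f': (1 7 4)(2 5 6)
  after r': (2 4 3 6 5 7)

r f' r'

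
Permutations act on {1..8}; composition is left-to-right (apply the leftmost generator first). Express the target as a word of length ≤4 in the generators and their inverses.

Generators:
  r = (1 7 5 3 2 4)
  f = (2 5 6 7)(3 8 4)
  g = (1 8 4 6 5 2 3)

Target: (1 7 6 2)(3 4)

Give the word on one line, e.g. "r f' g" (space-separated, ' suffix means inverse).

f r g

  after f: (2 5 6 7)(3 8 4)
  after r: (1 7 4 2 3 8)(5 6)
  after g: (1 7 6 2)(3 4)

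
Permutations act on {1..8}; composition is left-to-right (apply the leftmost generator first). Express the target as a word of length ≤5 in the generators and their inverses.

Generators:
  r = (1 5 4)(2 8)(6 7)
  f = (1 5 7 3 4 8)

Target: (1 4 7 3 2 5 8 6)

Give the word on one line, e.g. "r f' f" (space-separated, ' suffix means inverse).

  after f': (1 8 4 3 7 5)
  after f': (1 4 7)(3 5 8)
  after r': (1 5 2 8 3)(4 6 7)
  after f': (2 4 6 5)(3 8 7)
  after r': (1 4 7 3 2 5 8 6)

f' f' r' f' r'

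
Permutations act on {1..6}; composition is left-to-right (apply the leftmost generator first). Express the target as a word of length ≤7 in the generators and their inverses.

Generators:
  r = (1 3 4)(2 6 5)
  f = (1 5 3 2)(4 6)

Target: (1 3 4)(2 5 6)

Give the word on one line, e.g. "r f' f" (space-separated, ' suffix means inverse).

f' f' f' r f'

  after f': (1 2 3 5)(4 6)
  after f': (1 3)(2 5)
  after f': (1 5 3 2)(4 6)
  after r: (1 2 3 6)(4 5)
  after f': (1 3 4)(2 5 6)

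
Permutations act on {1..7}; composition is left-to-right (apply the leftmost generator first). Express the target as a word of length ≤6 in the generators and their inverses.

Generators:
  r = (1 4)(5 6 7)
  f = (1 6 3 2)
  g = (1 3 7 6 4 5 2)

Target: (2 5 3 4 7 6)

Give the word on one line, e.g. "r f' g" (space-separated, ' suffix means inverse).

  after f: (1 6 3 2)
  after r': (1 5 7 6 3 2 4)
  after r': (1 7 5 6 3 2)
  after g': (1 3 5 7 4 6)
  after g': (2 5 3 4 7 6)

f r' r' g' g'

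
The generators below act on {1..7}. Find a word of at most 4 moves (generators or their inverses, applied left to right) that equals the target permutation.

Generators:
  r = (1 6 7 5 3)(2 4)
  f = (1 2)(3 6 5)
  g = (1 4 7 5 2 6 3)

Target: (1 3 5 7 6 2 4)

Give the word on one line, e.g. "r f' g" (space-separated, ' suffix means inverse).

  after r': (1 3 5 7 6)(2 4)
  after f': (1 5 7 3 6 2 4)
  after f': (1 6)(2 4)(5 7)
  after f': (1 3 5 7 6 2 4)

r' f' f' f'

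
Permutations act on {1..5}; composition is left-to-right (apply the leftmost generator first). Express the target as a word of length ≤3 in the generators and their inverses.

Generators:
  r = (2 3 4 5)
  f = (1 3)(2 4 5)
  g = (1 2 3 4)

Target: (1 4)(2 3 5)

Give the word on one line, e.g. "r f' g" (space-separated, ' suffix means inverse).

g f' f'

  after g: (1 2 3 4)
  after f': (1 5 4 3 2)
  after f': (1 4)(2 3 5)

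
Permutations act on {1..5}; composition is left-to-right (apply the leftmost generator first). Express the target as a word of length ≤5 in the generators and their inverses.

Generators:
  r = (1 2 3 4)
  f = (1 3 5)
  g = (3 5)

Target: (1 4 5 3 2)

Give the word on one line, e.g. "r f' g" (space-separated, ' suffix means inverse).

r' f f g f'

  after r': (1 4 3 2)
  after f: (1 4 5)(2 3)
  after f: (1 4)(2 5 3)
  after g: (1 4)(2 3)
  after f': (1 4 5 3 2)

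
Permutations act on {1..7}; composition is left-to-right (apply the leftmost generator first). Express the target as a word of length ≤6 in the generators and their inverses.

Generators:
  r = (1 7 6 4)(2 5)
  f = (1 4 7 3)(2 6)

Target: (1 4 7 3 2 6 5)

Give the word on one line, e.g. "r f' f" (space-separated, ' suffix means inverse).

f' r f' r' r'

  after f': (1 3 7 4)(2 6)
  after r: (1 3 6 5 2 4 7)
  after f': (1 7 3 2)(5 6)
  after r': (2 4 6)(3 5 7)
  after r': (1 4 7 3 2 6 5)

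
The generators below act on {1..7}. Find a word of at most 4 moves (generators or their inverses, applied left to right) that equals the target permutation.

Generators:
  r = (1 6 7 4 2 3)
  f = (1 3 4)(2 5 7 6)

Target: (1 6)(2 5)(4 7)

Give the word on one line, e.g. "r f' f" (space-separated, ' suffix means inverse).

  after f: (1 3 4)(2 5 7 6)
  after r: (2 5 4 6 3)
  after r: (1 6)(2 5)(4 7)

f r r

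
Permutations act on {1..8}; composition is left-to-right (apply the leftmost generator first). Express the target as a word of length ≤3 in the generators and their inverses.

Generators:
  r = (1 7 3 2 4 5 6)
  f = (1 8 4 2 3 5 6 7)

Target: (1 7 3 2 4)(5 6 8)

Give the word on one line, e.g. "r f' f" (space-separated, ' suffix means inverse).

f' r' f'

  after f': (1 7 6 5 3 2 4 8)
  after r': (4 8 6)(5 7)
  after f': (1 7 3 2 4)(5 6 8)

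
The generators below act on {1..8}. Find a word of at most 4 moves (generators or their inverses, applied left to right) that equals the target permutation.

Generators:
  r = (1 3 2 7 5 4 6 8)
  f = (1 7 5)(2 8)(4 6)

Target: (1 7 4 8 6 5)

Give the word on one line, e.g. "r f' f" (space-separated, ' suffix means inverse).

r f' r r

  after r: (1 3 2 7 5 4 6 8)
  after f': (1 3 8 5 6 2)
  after r: (1 2 3)(4 6 7 5 8)
  after r: (1 7 4 8 6 5)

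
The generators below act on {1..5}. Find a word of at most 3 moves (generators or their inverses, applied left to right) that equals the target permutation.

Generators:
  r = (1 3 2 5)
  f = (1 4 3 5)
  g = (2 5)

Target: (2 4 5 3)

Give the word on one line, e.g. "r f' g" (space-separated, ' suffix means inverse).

r f' f'

  after r: (1 3 2 5)
  after f': (1 4)(2 3)
  after f': (2 4 5 3)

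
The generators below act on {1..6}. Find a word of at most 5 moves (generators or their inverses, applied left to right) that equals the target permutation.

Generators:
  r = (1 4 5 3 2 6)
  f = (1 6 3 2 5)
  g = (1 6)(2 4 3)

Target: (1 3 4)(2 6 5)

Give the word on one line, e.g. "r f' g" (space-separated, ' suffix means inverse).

r' r' g f g

  after r': (1 6 2 3 5 4)
  after r': (1 2 5)(3 4 6)
  after g: (1 4)(2 5 6)
  after f: (1 4 6 5 3 2)
  after g: (1 3 4)(2 6 5)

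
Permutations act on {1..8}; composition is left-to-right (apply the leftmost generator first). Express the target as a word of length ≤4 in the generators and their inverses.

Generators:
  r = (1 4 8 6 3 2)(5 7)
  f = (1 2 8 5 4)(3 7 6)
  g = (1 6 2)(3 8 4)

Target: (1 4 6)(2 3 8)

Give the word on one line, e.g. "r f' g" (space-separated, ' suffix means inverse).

  after r: (1 4 8 6 3 2)(5 7)
  after g': (1 8)(3 6 4)(5 7)
  after r': (1 4 6)(2 3 8)

r g' r'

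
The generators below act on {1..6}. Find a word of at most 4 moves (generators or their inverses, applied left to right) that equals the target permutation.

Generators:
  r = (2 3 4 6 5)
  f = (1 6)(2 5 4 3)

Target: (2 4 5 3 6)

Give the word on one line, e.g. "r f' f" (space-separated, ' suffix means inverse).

r r

  after r: (2 3 4 6 5)
  after r: (2 4 5 3 6)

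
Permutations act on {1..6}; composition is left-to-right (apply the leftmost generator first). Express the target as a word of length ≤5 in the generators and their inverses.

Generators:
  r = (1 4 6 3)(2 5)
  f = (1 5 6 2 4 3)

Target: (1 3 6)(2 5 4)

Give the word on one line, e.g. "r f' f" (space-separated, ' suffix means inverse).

  after f: (1 5 6 2 4 3)
  after r': (1 2)(4 6 5)
  after f: (1 4 2 5 3)
  after r: (1 6 3 4 5)
  after r: (1 3 6)(2 5 4)

f r' f r r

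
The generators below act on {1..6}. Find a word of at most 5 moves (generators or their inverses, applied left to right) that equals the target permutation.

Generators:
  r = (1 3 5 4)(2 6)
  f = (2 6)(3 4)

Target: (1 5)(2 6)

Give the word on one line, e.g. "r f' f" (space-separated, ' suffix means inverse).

r' f f r' f'

  after r': (1 4 5 3)(2 6)
  after f: (1 3)(4 5)
  after f: (1 4 5 3)(2 6)
  after r': (1 5)(3 4)
  after f': (1 5)(2 6)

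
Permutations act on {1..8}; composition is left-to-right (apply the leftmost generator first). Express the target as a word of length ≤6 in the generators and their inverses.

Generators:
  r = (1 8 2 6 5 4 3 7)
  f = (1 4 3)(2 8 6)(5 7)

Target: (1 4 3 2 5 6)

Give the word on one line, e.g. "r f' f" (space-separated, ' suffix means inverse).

f r' f' r' r'

  after f: (1 4 3)(2 8 6)(5 7)
  after r': (1 5 3 7 6 8 2)
  after f': (1 7 8 6 2 3 5 4)
  after r': (1 3 6 8 2 4 7)
  after r': (1 4 3 2 5 6)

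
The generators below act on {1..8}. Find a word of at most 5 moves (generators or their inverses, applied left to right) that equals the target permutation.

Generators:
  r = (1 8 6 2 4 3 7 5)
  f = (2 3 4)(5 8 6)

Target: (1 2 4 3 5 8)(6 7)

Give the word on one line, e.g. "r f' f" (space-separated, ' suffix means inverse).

r f r

  after r: (1 8 6 2 4 3 7 5)
  after f: (1 6 3 7 8 5)
  after r: (1 2 4 3 5 8)(6 7)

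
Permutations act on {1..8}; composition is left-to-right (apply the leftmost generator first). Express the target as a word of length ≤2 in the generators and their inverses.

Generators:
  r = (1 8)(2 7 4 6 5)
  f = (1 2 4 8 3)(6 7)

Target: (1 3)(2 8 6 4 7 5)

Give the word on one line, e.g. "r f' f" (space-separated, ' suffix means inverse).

f' r

  after f': (1 3 8 4 2)(6 7)
  after r: (1 3)(2 8 6 4 7 5)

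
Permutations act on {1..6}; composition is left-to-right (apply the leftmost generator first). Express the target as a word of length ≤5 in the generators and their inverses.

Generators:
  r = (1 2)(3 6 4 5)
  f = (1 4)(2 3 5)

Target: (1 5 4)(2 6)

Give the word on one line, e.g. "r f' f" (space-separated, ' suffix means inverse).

  after r: (1 2)(3 6 4 5)
  after f: (1 3 6)(2 4)
  after r': (1 5 4)(2 6)

r f r'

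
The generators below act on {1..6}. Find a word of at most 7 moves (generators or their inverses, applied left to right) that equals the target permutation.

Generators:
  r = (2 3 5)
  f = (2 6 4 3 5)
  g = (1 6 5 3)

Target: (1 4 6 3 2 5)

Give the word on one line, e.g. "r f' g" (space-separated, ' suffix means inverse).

f' r f' g f

  after f': (2 5 3 4 6)
  after r: (3 4 6)
  after f': (2 5 3 6 4)
  after g: (1 6 4 2 3 5)
  after f: (1 4 6 3 2 5)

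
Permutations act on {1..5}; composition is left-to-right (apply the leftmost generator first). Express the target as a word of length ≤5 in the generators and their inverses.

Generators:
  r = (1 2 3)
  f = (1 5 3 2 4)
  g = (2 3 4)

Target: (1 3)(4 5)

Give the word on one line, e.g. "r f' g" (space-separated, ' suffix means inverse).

g f' f' r' r'

  after g: (2 3 4)
  after f': (1 4 3 2 5)
  after f': (1 2)(4 5)
  after r': (2 3)(4 5)
  after r': (1 3)(4 5)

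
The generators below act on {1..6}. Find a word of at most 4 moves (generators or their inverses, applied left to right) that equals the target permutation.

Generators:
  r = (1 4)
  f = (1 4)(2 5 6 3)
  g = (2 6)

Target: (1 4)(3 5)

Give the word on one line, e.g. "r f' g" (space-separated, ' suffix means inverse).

  after f': (1 4)(2 3 6 5)
  after r': (2 3 6 5)
  after f': (1 4)(2 6)(3 5)
  after g': (1 4)(3 5)

f' r' f' g'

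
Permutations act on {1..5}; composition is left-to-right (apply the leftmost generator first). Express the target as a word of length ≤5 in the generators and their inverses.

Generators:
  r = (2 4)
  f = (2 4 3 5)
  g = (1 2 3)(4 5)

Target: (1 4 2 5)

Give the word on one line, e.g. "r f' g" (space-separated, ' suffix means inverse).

  after f: (2 4 3 5)
  after r': (3 5 4)
  after g: (1 2 3 4)
  after f': (1 5 3 2 4)
  after g: (1 4 2 5)

f r' g f' g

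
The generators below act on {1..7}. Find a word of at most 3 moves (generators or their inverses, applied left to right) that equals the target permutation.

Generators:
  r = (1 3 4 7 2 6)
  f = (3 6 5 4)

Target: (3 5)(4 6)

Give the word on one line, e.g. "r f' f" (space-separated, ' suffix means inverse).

f f

  after f: (3 6 5 4)
  after f: (3 5)(4 6)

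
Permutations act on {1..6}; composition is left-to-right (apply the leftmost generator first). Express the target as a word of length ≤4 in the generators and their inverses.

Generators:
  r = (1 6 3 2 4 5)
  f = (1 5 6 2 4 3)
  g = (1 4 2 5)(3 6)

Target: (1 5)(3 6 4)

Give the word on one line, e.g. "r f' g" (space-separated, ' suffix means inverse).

g' r g'

  after g': (1 5 2 4)(3 6)
  after r: (2 5 4 6)
  after g': (1 5)(3 6 4)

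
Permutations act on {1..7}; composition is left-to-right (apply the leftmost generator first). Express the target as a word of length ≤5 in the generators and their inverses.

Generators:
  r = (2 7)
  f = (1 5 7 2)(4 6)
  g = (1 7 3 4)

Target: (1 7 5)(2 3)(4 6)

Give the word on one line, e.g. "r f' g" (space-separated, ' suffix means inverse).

  after f': (1 2 7 5)(4 6)
  after r': (1 7 5)(4 6)
  after g': (3 7 5 4 6)
  after r': (2 7 5 4 6 3)
  after g: (1 7 5)(2 3)(4 6)

f' r' g' r' g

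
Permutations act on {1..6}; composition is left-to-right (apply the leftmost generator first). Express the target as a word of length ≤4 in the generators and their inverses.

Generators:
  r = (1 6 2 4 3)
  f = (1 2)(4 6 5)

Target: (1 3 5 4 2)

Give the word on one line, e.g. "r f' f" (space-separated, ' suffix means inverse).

f' r' f' r

  after f': (1 2)(4 5 6)
  after r': (1 6 2 3 4 5)
  after f': (1 4 6)(2 3 5)
  after r: (1 3 5 4 2)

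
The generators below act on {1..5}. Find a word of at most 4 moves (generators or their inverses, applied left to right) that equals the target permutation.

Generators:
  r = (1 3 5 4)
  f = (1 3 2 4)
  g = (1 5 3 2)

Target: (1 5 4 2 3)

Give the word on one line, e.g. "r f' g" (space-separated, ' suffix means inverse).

r g'

  after r: (1 3 5 4)
  after g': (1 5 4 2 3)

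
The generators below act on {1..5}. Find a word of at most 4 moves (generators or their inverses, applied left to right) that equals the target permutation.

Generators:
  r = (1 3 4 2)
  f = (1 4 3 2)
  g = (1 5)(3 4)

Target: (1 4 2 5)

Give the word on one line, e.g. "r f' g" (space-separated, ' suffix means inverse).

  after r: (1 3 4 2)
  after g': (1 4 2 5)

r g'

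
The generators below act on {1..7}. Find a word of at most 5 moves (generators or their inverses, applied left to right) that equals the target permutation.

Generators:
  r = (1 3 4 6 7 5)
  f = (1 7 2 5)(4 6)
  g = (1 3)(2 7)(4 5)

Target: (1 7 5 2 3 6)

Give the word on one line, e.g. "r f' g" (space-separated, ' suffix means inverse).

f f r f'

  after f: (1 7 2 5)(4 6)
  after f: (1 2)(5 7)
  after r: (1 2 3 4 6 7)
  after f': (1 7 5 2 3 6)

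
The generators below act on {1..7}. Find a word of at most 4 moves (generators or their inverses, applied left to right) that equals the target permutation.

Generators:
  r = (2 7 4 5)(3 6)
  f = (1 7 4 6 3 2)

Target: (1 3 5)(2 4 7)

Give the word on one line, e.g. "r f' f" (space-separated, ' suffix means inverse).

  after f: (1 7 4 6 3 2)
  after r: (1 4 3 7 5 2)
  after f: (1 6 3 4 2 7 5)
  after r: (1 3 5)(2 4 7)

f r f r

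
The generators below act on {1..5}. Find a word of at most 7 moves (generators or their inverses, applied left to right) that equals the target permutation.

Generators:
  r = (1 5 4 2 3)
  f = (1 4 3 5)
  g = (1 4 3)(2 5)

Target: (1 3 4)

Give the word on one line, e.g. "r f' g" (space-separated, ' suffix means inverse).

  after f: (1 4 3 5)
  after r: (1 2 3 4)
  after g: (1 5 2)
  after r': (2 3)(4 5)
  after r': (1 3 4)

f r g r' r'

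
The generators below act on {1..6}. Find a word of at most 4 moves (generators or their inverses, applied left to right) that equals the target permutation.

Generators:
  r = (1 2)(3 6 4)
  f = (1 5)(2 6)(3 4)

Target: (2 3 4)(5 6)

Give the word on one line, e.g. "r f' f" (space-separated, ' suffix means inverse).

  after f: (1 5)(2 6)(3 4)
  after r: (1 5 2 4 6)
  after f': (2 3 4)(5 6)

f r f'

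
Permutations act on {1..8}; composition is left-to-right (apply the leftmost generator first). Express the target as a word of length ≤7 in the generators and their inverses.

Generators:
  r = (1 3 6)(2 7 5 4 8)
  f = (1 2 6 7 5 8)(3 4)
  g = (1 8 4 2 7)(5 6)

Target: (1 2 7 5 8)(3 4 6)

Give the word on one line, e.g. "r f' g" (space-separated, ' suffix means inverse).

  after g': (1 7 2 4 8)(5 6)
  after g': (1 2 8 7 4)
  after r': (1 8 2 4 6 3)(5 7)
  after g: (1 4 5)(3 8 7 6)
  after g: (1 2 7 5 8)(3 4 6)

g' g' r' g g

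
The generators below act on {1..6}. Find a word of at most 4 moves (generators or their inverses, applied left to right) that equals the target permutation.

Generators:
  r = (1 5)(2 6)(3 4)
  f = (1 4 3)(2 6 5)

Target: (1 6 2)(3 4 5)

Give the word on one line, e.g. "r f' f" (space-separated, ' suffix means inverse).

  after r: (1 5)(2 6)(3 4)
  after f': (1 6 5 3)
  after f': (1 2 5 4)
  after r: (1 6 2)(3 4 5)

r f' f' r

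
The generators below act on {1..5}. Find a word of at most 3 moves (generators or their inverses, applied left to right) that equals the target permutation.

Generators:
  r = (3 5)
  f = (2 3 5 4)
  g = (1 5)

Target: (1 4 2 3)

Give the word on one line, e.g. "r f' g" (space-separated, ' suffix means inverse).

  after g: (1 5)
  after f: (1 4 2 3 5)
  after g: (1 4 2 3)

g f g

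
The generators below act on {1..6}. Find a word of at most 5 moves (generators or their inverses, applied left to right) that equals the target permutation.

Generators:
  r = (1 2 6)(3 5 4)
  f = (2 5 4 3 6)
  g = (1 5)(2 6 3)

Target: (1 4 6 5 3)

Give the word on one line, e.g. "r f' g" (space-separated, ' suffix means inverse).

  after g: (1 5)(2 6 3)
  after f': (1 2 3 6 4 5)
  after g': (1 3 2 6 4)
  after r': (1 4 6 5 3)

g f' g' r'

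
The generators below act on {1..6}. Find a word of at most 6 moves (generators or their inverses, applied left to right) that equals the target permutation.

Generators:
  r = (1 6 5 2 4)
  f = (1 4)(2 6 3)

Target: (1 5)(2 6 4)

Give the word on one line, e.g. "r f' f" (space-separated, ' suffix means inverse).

  after f': (1 4)(2 3 6)
  after f': (2 6 3)
  after f': (1 4)
  after r': (1 2 5 6)
  after r': (1 5)(2 6 4)

f' f' f' r' r'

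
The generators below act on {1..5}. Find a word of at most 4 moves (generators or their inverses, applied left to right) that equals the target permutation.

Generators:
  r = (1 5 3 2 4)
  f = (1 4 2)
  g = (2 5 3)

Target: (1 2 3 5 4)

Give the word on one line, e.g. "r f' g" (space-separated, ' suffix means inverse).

g' f'

  after g': (2 3 5)
  after f': (1 2 3 5 4)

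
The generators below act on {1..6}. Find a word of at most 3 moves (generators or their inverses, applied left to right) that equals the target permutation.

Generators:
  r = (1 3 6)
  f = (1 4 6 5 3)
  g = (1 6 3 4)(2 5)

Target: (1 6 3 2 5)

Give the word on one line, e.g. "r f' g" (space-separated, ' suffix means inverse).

  after f': (1 3 5 6 4)
  after g': (1 6 3 2 5)

f' g'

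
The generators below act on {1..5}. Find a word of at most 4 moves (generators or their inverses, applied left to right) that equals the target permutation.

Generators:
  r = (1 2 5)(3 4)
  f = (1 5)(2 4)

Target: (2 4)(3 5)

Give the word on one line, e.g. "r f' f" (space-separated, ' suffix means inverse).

  after f': (1 5)(2 4)
  after r: (2 3 4 5)
  after f': (1 5 4)(2 3)
  after r: (2 4)(3 5)

f' r f' r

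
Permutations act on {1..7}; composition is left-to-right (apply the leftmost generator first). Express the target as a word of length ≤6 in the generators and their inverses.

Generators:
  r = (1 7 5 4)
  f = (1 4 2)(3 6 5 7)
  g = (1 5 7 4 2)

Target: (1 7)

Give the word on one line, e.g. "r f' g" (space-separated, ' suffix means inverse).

f' r' g g f

  after f': (1 2 4)(3 7 5 6)
  after r': (1 2 5 6 3)
  after g: (2 7 4)(3 5 6)
  after g: (1 5 6 3 7 2 4)
  after f: (1 7)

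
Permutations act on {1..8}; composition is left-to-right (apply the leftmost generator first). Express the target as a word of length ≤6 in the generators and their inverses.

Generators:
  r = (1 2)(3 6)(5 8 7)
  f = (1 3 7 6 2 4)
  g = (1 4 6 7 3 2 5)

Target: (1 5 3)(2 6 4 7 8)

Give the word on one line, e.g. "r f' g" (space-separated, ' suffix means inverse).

  after r': (1 2)(3 6)(5 7 8)
  after f: (1 4)(2 3)(5 6 7 8)
  after f: (2 7 8 5)(3 4)
  after g': (1 5 3)(2 6 4 7 8)

r' f f g'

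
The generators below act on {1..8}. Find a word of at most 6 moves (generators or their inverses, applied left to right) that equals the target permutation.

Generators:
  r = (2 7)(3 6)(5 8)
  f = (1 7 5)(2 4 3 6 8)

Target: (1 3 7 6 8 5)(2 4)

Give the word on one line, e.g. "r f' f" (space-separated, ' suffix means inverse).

r f r f f

  after r: (2 7)(3 6)(5 8)
  after f: (1 7 4 3 8)(2 5)
  after r: (1 2 8)(3 5 7 4 6)
  after f: (1 4 8 7 3)
  after f: (1 3 7 6 8 5)(2 4)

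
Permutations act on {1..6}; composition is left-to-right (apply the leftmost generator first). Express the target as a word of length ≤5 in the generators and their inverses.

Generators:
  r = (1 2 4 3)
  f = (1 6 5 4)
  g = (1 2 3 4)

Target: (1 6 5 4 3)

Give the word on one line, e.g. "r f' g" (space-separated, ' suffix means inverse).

  after r: (1 2 4 3)
  after g: (1 3 2)
  after r: (3 4)
  after f: (1 6 5 4 3)

r g r f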